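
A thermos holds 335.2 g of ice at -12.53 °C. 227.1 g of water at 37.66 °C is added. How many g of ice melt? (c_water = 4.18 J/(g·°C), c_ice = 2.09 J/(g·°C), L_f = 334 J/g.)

Heat available from the water dropping to 0 °C: 227.1·4.18·37.66 = 35750 J.
Of that, 335.2·2.09·12.53 = 8778.1 J goes to bring the ice to 0 °C, leaving 26972 J.
Fully melting the ice requires m_ice L_f = 335.2·334 = 111957 J.
26972 J < 111957 J, so only part of the ice melts and the system sits at 0 °C.
m_melted·334 = 26972  ⇒  m_melted ≈ 80.75 g.

m_melted ≈ 80.8 g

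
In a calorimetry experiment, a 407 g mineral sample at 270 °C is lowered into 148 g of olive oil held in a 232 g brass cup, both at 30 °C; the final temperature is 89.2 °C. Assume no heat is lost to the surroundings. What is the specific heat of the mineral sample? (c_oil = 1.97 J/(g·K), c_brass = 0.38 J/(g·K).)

Conservation of energy gives ΣQ = 0:
407×c×(89.2 − 270) + 148×1.97×(89.2 − 30) + 232×0.38×(89.2 − 30) = 0
-73586 c = -22479
c = -22479/-73586 ≈ 0.3055 J/(g·K)

c ≈ 0.305 J/(g·K)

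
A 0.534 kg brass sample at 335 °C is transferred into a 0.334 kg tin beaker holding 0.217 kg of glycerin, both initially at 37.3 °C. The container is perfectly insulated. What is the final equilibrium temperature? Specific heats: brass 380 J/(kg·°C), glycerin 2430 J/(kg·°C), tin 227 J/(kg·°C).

T_f ≈ 112.2 °C

Heat gained plus heat lost sum to zero:
0.534·380·(T − 335) + 0.217·2430·(T − 37.3) + 0.334·227·(T − 37.3) = 0
202.92(T − 335) + 527.31(T − 37.3) + 75.82(T − 37.3) = 0
(202.92 + 527.31 + 75.82) T = 202.92·335 + 527.31·37.3 + 75.82·37.3
T = 90475 / 806.05 = 112 °C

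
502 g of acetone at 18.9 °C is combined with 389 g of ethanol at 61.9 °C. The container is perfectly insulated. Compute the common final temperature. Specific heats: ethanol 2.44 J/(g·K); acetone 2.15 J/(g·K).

Energy conservation, ΣQ = 0:
389·2.44·(T − 61.9) + 502·2.15·(T − 18.9) = 0
949.16(T − 61.9) + 1079.3(T − 18.9) = 0
(949.16 + 1079.3) T = 949.16·61.9 + 1079.3·18.9
T ≈ 39.02 °C

T_f ≈ 39.0 °C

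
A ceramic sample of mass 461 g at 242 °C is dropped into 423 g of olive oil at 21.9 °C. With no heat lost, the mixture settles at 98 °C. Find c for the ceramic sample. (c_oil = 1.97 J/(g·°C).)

c ≈ 0.955 J/(g·°C)

m_s c (T_s − T_f) = m_oil c_oil (T_f − T_0):
461·c·(242 − 98) = 423·1.97·(98 − 21.9)
66384 c = 63415  ⇒  c ≈ 0.9553 J/(g·°C)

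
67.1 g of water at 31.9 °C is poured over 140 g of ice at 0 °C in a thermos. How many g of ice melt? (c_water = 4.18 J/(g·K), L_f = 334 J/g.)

Water can give up m c ΔT = 67.1·4.18·31.9 = 8947.2 J before reaching 0 °C.
Melting all 140 g of ice would need 140·334 = 46760 J.
Since 8947.2 < 46760 J, not all the ice melts; equilibrium is at 0 °C.
Mass melted = 8947.2/334 ≈ 26.79 g.

m_melted ≈ 26.8 g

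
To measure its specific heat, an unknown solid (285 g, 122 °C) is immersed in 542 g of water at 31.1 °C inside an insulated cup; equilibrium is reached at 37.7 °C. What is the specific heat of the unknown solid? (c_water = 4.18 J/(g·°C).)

c ≈ 0.622 J/(g·°C)

Taking heat into each body as positive, Σ m c ΔT = 0:
285×c×(37.7 − 122) + 542×4.18×(37.7 − 31.1) = 0
-24026 c = -14953
c = -14953/-24026 ≈ 0.6224 J/(g·°C)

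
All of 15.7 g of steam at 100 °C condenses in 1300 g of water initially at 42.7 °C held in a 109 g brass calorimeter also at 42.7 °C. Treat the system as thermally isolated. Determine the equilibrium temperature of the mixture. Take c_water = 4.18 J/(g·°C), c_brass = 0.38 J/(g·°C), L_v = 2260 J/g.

Energy balance with sensible and latent terms:
latent heat released on condensation: 15.7×2260 = 35482; condensed water 100 °C→T: 65.63(T − 100); original water: 5434(T − 42.7); brass cup: 109×0.38×(T − 42.7) = 41.42(T − 42.7)
5541 T = 35482 + 6562.6 + 233800 = 275845
T ≈ 49.78 °C — below 100 °C, confirming all the steam condensed.

T_f ≈ 49.8 °C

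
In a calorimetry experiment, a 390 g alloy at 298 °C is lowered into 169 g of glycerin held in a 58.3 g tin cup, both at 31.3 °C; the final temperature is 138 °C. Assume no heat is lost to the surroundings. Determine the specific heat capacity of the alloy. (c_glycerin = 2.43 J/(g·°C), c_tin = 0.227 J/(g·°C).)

c ≈ 0.725 J/(g·°C)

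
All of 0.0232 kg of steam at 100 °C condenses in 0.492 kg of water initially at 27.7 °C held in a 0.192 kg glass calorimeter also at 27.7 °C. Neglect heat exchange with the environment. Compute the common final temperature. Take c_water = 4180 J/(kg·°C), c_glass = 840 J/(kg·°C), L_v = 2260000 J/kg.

Conservation of energy gives ΣQ = 0:
steam→water at 100 °C releases m L_v = 0.0232·2260000 = 52432; condensate cools 100→T: 0.0232·4180·(T − 100) = 96.98(T − 100); original water: 2056.6(T − 27.7); glass cup: 0.192·840·(T − 27.7) = 161.28(T − 27.7)
2314.8 T = 52432 + 9697.6 + 61434 = 123564
T ≈ 53.38 °C, under the boiling point, so the assumption holds.

T_f ≈ 53.4 °C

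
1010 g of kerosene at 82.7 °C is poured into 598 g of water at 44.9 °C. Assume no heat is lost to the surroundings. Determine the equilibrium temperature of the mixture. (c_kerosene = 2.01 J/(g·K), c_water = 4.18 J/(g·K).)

With ΣQ=0 the equilibrium temperature is the m·c-weighted mean:
T_f = (2030.1*82.7 + 2499.6*44.9) / (2030.1 + 2499.6)
    = 280123 / 4529.7 ≈ 61.84 °C

T_f ≈ 61.8 °C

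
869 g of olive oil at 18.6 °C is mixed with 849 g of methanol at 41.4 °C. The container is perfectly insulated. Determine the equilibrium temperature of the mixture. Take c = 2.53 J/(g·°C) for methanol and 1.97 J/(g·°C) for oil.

T_f ≈ 31.3 °C

|Q_methanol| = |Q_oil|:
849·2.53·(41.4 − T) = 869·1.97·(T − 18.6)
2148(41.4 − T) = 1711.9(T − 18.6)
3859.9 T = 120768  ⇒  T ≈ 31.29 °C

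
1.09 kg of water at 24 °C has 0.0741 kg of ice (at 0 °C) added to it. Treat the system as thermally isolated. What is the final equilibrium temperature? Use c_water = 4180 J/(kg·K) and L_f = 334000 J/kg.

Conservation of energy gives ΣQ = 0:
melt ice: 0.0741×334000 = 24749
  warm the meltwater: 309.74 T
  water cools: 1.09×4180×(T − 24) = 4556.2(T − 24)
4865.9 T = 109349 − 24749 = 84599
T ≈ 17.39 °C — above 0 °C, consistent with complete melting.

T_f ≈ 17.4 °C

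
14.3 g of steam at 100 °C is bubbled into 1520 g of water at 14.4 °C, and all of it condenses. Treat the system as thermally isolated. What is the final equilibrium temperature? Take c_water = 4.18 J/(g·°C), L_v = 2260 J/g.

Setting the total heat transfer to zero:
steam→water at 100 °C releases m L_v = 14.3×2260 = 32318; condensed water 100 °C→T: 59.77(T − 100); water warms: 1520×4.18×(T − 14.4) = 6353.6(T − 14.4)
6413.4 T = 32318 + 5977.4 + 91492 = 129787
T ≈ 20.24 °C — below 100 °C, confirming all the steam condensed.

T_f ≈ 20.2 °C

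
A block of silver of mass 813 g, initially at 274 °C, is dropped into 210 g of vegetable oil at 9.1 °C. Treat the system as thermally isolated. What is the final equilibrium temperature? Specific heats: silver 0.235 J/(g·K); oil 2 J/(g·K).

T_f is the heat-capacity-weighted average of the initial temperatures:
T_f = (191.05·274 + 420·9.1) / (191.05 + 420)
    = 56171 / 611.05 ≈ 91.92 °C

T_f ≈ 91.9 °C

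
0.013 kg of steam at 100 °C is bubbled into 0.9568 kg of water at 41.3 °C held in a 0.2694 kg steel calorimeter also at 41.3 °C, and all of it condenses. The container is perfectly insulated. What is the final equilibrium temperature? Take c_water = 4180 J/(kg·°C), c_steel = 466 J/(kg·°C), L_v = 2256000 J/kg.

Let T be the final temperature. ΣQ_i = 0:
condense steam: −0.013·2256000 = −29328
  condensed water 100 °C→T: 54.34(T − 100)
  original water: 3999.4(T − 41.3)
  steel cup: 0.2694·466·(T − 41.3) = 125.54(T − 41.3)
4179.3 T = 29328 + 5434 + 170361 = 205123
T ≈ 49.08 °C (< 100 °C, so full condensation is consistent).

T_f ≈ 49.1 °C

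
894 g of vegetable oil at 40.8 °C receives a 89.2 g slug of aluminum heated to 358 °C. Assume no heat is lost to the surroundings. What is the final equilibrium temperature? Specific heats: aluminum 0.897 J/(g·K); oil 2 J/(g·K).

Taking heat into each body as positive, Σ m c ΔT = 0:
89.2·0.897·(T − 358) + 894·2·(T − 40.8) = 0
80.01(T − 358) + 1788(T − 40.8) = 0
(80.01 + 1788) T = 80.01·358 + 1788·40.8
T = 101595 / 1868 = 54.4 °C

T_f ≈ 54.4 °C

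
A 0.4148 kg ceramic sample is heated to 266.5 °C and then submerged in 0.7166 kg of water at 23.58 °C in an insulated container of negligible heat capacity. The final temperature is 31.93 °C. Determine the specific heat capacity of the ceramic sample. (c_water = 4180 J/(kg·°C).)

c ≈ 257 J/(kg·°C)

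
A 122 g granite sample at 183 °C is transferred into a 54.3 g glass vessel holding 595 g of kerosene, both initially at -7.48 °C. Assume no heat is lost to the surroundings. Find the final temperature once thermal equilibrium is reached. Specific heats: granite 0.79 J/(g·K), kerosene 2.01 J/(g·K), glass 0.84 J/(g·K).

T_f ≈ 6.2 °C

Net heat exchanged in the isolated system is zero:
122·0.79·(T − 183) + 595·2.01·(T − (-7.48)) + 54.3·0.84·(T − (-7.48)) = 0
96.38(T − 183) + 1195.9(T − (-7.48)) + 45.61(T − (-7.48)) = 0
1337.9 T = 8350.7
T = 8350.7 / 1337.9 = 6.24 °C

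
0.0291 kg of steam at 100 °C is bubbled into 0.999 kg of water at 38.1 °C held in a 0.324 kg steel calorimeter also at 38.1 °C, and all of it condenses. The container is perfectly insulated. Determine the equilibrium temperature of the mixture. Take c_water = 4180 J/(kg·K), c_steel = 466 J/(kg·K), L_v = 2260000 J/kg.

T_f ≈ 54.6 °C

Energy conservation, ΣQ = 0:
steam→water at 100 °C releases m L_v = 0.0291·2260000 = 65766; condensate cools 100→T: 0.0291·4180·(T − 100) = 121.64(T − 100); original water: 4175.8(T − 38.1); steel cup: 0.324·466·(T − 38.1) = 150.98(T − 38.1)
4448.4 T = 65766 + 12164 + 164851 = 242781
T ≈ 54.58 °C (< 100 °C, so full condensation is consistent).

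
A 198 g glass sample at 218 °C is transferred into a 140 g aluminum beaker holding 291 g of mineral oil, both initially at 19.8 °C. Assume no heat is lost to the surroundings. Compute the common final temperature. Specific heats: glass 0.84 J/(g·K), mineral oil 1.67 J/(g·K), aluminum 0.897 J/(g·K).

Heat gained plus heat lost sum to zero:
198·0.84·(T − 218) + 291·1.67·(T − 19.8) + 140·0.897·(T − 19.8) = 0
777.87 T = 48366
T = 48366/777.87 ≈ 62.18 °C

T_f ≈ 62.2 °C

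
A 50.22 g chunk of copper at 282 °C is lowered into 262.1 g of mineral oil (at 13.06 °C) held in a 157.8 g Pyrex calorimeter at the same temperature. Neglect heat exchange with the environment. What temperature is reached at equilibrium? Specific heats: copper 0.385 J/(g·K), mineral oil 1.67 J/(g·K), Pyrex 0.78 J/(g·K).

T_f ≈ 22.0 °C

Taking heat into each body as positive, Σ m c ΔT = 0:
50.22·0.385·(T − 282) + 262.1·1.67·(T − 13.06) + 157.8·0.78·(T − 13.06) = 0
580.13 T = 12776
T ≈ 22.02 °C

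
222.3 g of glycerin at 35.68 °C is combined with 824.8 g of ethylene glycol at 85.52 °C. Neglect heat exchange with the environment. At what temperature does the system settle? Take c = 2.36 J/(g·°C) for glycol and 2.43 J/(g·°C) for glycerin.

T_f ≈ 74.7 °C

With ΣQ=0 the equilibrium temperature is the m·c-weighted mean:
T_f = (1946.5*85.52 + 540.19*35.68) / (1946.5 + 540.19)
    = 185741 / 2486.7 ≈ 74.69 °C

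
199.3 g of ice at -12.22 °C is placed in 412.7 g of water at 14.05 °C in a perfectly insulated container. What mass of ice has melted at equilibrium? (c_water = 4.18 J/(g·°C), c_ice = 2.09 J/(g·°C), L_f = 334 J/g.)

m_melted ≈ 57.3 g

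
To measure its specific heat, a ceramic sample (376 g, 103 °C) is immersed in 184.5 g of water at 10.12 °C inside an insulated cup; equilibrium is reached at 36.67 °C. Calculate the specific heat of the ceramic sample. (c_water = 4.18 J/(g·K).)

Setting the total heat transfer to zero:
376×c×(36.67 − 103) + 184.5×4.18×(36.67 − 10.12) = 0
-24940 c = -20476
c = -20476/-24940 ≈ 0.821 J/(g·K)

c ≈ 0.821 J/(g·K)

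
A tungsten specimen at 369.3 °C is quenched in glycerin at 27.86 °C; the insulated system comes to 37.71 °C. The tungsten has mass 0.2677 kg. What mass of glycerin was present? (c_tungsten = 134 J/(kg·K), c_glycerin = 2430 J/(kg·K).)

m ≈ 0.497 kg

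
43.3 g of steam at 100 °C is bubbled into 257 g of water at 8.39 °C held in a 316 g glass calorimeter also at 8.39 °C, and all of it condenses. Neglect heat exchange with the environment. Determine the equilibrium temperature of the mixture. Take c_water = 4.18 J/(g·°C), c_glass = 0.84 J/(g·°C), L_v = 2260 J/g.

T_f ≈ 83.6 °C

Taking heat into each body as positive, Σ m c ΔT = 0:
latent heat released on condensation: 43.3·2260 = 97858; condensate cools 100→T: 43.3·4.18·(T − 100) = 180.99(T − 100); original water: 1074.3(T − 8.39); cup: 265.44(T − 8.39)
1520.7 T = 97858 + 18099 + 11240 = 127197
T ≈ 83.64 °C (< 100 °C, so full condensation is consistent).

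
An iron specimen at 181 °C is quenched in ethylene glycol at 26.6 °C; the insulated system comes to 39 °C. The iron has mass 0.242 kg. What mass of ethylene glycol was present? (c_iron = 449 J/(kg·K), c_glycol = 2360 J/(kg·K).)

m ≈ 0.527 kg

|Q_iron| = |Q_glycol|:
0.242·449·(181 − 39) = m·2360·(39 − 26.6)
29264 m = 15429  ⇒  m ≈ 0.5272 kg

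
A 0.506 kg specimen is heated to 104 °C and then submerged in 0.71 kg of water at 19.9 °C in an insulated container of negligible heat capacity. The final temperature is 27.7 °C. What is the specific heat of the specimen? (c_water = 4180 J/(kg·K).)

c ≈ 600 J/(kg·K)

Setting the total heat transfer to zero:
0.506×c×(27.7 − 104) + 0.71×4180×(27.7 − 19.9) = 0
-38.61 c = -23149
c = -23149/-38.61 ≈ 599.6 J/(kg·K)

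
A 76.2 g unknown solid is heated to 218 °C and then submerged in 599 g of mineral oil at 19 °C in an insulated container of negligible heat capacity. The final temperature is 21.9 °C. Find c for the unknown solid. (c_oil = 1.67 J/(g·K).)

Heat lost by the unknown solid = heat gained by the oil:
76.2·c·(218 − 21.9) = 599·1.67·(21.9 − 19)
14943 c = 2901  ⇒  c ≈ 0.1941 J/(g·K)

c ≈ 0.194 J/(g·K)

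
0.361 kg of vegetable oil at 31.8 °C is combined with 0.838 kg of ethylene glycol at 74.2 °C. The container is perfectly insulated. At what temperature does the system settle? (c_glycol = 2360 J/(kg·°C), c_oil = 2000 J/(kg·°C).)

Heat gained plus heat lost sum to zero:
0.838*2360*(T − 74.2) + 0.361*2000*(T − 31.8) = 0
2699.7 T = 169703
T = 169703 / 2699.7 = 62.9 °C

T_f ≈ 62.9 °C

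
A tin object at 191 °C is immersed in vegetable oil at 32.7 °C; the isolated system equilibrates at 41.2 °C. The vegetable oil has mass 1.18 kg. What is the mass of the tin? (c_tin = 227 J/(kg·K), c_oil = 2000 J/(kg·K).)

Taking heat into each body as positive, Σ m c ΔT = 0:
m·227·(41.2 − 191) + 1.18·2000·(41.2 − 32.7) = 0
-34005 m = -20060
m = -20060/-34005 ≈ 0.5899 kg

m ≈ 0.59 kg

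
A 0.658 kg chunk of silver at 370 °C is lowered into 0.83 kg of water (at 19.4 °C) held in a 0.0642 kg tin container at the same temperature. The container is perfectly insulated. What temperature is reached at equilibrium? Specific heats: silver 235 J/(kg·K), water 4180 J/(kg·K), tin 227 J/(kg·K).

T_f ≈ 34.3 °C

T_f = Σ m_i c_i T_i / Σ m_i c_i:
T_f = (154.63*370 + 3469.4*19.4 + 14.57*19.4) / (154.63 + 3469.4 + 14.57)
    = 124802 / 3638.6 ≈ 34.30 °C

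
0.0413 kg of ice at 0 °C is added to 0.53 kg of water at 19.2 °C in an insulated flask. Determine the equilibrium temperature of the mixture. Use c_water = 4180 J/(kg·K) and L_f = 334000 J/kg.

T_f ≈ 12.0 °C

Setting the total heat transfer to zero:
latent heat to melt: 0.0413×334000 = 13794
  meltwater 0→T: 0.0413×4180×T = 172.63 T
  water cools: 0.53×4180×(T − 19.2) = 2215.4(T − 19.2)
2388 T = 42536 − 13794 = 28741
T ≈ 12.04 °C — above 0 °C, consistent with complete melting.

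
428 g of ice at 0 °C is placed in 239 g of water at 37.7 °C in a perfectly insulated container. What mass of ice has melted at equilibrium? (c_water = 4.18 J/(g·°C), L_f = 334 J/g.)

m_melted ≈ 113 g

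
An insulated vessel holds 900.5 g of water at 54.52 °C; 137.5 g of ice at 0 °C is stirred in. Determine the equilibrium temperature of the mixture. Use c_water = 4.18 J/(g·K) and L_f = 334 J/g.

Sum of m c ΔT and latent-heat terms is zero:
fusion: m_ice L_f = 137.5×334 = 45925; warm the meltwater: 574.75 T; water: 3764.1(T − 54.52)
4338.8 T = 205218 − 45925 = 159293
T ≈ 36.71 °C (positive, so assuming full melt was valid).

T_f ≈ 36.7 °C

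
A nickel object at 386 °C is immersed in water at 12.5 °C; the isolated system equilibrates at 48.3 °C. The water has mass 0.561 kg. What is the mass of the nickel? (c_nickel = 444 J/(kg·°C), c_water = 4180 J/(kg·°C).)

Taking heat into each body as positive, Σ m c ΔT = 0:
m×444×(48.3 − 386) + 0.561×4180×(48.3 − 12.5) = 0
-149939 m = -83950
m = -83950/-149939 ≈ 0.5599 kg

m ≈ 0.56 kg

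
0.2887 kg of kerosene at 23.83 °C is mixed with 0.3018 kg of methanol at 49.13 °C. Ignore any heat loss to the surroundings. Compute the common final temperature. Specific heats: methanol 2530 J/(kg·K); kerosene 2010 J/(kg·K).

T_f ≈ 38.2 °C

With ΣQ=0 the equilibrium temperature is the m·c-weighted mean:
T_f = (763.55×49.13 + 580.29×23.83) / (763.55 + 580.29)
    = 51342 / 1343.8 ≈ 38.21 °C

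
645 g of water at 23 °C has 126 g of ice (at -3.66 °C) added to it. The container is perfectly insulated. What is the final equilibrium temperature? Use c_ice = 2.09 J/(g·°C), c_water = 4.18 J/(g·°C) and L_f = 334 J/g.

Heat gained plus heat lost sum to zero:
warm ice to 0 °C: 126·2.09·(0 − (-3.66)) = 963.82
  latent heat to melt: 126·334 = 42084
  warm the meltwater: 526.68 T
  water cools: 645·4.18·(T − 23) = 2696.1(T − 23)
3222.8 T = 62010 − 43048 = 18962
T ≈ 5.88 °C. Since T > 0 °C, the all-ice-melts assumption holds.

T_f ≈ 5.9 °C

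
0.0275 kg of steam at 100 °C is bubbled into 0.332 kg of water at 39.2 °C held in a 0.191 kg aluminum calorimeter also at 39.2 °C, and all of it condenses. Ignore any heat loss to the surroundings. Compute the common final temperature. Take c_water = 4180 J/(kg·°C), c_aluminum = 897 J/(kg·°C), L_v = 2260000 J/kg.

T_f ≈ 80.5 °C

Setting the total heat transfer to zero:
steam→water at 100 °C releases m L_v = 0.0275·2260000 = 62150; condensed water 100 °C→T: 114.95(T − 100); original water: 1387.8(T − 39.2); cup: 171.33(T − 39.2)
1674 T = 62150 + 11495 + 61116 = 134761
T ≈ 80.50 °C (< 100 °C, so full condensation is consistent).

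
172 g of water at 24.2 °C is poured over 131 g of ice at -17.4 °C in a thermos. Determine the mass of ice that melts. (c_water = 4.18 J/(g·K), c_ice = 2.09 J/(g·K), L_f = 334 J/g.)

m_melted ≈ 37.8 g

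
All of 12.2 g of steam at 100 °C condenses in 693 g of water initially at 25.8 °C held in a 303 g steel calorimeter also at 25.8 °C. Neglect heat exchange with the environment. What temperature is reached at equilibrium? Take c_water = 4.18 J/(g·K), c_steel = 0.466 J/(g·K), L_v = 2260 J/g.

T_f ≈ 36.0 °C

Energy balance with sensible and latent terms:
latent heat released on condensation: 12.2·2260 = 27572
  condensate cools 100→T: 12.2·4.18·(T − 100) = 51(T − 100)
  water warms: 693·4.18·(T − 25.8) = 2896.7(T − 25.8)
  steel cup: 303·0.466·(T − 25.8) = 141.2(T − 25.8)
3088.9 T = 27572 + 5099.6 + 78379 = 111050
T ≈ 35.95 °C (< 100 °C, so full condensation is consistent).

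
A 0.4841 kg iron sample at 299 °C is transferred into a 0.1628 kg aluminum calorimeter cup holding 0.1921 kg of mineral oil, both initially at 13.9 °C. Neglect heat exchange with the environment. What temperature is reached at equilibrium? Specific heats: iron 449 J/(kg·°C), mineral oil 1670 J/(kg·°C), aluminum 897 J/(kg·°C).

T_f ≈ 104.5 °C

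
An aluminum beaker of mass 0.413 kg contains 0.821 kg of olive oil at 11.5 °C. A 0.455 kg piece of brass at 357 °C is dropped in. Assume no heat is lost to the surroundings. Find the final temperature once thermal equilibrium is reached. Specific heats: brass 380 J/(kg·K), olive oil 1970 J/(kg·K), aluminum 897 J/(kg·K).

T_f ≈ 39.1 °C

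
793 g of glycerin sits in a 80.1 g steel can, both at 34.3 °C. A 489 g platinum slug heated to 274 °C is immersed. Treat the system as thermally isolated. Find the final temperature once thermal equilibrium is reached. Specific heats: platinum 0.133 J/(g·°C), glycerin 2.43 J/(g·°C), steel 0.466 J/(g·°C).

T_f ≈ 42.0 °C

Net heat exchanged in the isolated system is zero:
489×0.133×(T − 274) + 793×2.43×(T − 34.3) + 80.1×0.466×(T − 34.3) = 0
(65.04 + 1927 + 37.33) T = 65.04×274 + 1927×34.3 + 37.33×34.3
T = 85196/2029.4 ≈ 41.98 °C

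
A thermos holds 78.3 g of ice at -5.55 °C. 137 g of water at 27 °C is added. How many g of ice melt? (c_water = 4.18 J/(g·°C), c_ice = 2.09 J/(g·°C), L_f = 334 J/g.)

m_melted ≈ 43.6 g

Heat available from the water dropping to 0 °C: 137×4.18×27 = 15462 J.
Warming the ice to 0 °C takes 78.3×2.09×5.55 = 908.24 J, leaving 14554 J for melting.
To melt every bit of ice: 78.3×334 = 26152 J.
That's not enough to melt it all — equilibrium is at 0 °C with ice remaining.
m_melted×334 = 14554  ⇒  m_melted ≈ 43.57 g.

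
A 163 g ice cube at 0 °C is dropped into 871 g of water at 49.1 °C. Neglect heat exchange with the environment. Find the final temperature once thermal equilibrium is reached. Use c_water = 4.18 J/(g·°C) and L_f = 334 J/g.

Net heat exchanged in the isolated system is zero:
latent heat to melt: 163·334 = 54442
  meltwater 0→T: 163·4.18·T = 681.34 T
  water: 3640.8(T − 49.1)
4322.1 T = 178762 − 54442 = 124320
T ≈ 28.76 °C — above 0 °C, consistent with complete melting.

T_f ≈ 28.8 °C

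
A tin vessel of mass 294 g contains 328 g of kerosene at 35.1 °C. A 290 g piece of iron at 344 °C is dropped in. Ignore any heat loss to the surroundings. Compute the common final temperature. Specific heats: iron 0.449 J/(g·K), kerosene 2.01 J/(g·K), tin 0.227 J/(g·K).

T_f ≈ 82.1 °C

Setting the total heat transfer to zero:
290·0.449·(T − 344) + 328·2.01·(T − 35.1) + 294·0.227·(T − 35.1) = 0
856.23 T = 70275
T = 70275/856.23 ≈ 82.08 °C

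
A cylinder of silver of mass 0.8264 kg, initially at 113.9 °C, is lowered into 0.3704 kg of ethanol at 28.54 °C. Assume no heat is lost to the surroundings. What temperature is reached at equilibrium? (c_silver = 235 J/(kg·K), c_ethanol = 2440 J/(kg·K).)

T_f ≈ 43.6 °C

Taking heat into each body as positive, Σ m c ΔT = 0:
0.8264·235·(T − 113.9) + 0.3704·2440·(T − 28.54) = 0
194.2(T − 113.9) + 903.78(T − 28.54) = 0
1098 T = 47914
T ≈ 43.64 °C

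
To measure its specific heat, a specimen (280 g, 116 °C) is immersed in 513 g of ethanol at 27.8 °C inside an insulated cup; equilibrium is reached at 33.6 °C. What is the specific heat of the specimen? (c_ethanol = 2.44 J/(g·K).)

Energy conservation, ΣQ = 0:
280·c·(33.6 − 116) + 513·2.44·(33.6 − 27.8) = 0
-23072 c = -7260
c = -7260/-23072 ≈ 0.3147 J/(g·K)

c ≈ 0.315 J/(g·K)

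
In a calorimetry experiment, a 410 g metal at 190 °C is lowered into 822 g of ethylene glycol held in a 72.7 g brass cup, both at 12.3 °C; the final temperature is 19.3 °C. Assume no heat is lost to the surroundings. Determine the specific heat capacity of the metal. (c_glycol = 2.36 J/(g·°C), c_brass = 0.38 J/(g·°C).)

Taking heat into each body as positive, Σ m c ΔT = 0:
410·c·(19.3 − 190) + 822·2.36·(19.3 − 12.3) + 72.7·0.38·(19.3 − 12.3) = 0
-69987 c = -13773
c = -13773/-69987 ≈ 0.1968 J/(g·°C)

c ≈ 0.197 J/(g·°C)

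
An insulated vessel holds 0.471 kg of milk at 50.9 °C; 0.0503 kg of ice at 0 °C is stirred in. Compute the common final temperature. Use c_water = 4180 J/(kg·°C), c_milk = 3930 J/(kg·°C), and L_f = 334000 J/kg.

T_f ≈ 37.6 °C

Let T be the final temperature. ΣQ_i = 0:
melt ice: 0.0503×334000 = 16800; meltwater 0→T: 0.0503×4180×T = 210.25 T; milk: 1851(T − 50.9)
2061.3 T = 94217 − 16800 = 77417
T ≈ 37.56 °C (positive, so assuming full melt was valid).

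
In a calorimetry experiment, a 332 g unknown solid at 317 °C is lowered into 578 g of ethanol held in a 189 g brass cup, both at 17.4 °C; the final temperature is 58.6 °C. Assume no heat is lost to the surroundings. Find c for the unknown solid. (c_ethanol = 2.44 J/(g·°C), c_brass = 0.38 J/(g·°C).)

c ≈ 0.712 J/(g·°C)

Let T be the final temperature. ΣQ_i = 0:
332×c×(58.6 − 317) + 578×2.44×(58.6 − 17.4) + 189×0.38×(58.6 − 17.4) = 0
-85789 c = -61064
c = -61064/-85789 ≈ 0.7118 J/(g·°C)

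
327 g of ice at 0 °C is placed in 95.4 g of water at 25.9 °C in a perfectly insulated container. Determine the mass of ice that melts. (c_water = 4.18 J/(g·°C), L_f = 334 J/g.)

m_melted ≈ 30.9 g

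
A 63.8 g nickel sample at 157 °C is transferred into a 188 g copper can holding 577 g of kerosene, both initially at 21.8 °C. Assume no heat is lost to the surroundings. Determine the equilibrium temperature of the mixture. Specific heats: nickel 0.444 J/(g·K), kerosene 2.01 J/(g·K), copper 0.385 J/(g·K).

Net heat exchanged in the isolated system is zero:
63.8·0.444·(T − 157) + 577·2.01·(T − 21.8) + 188·0.385·(T − 21.8) = 0
28.33(T − 157) + 1159.8(T − 21.8) + 72.38(T − 21.8) = 0
1260.5 T = 31308
T ≈ 24.84 °C

T_f ≈ 24.8 °C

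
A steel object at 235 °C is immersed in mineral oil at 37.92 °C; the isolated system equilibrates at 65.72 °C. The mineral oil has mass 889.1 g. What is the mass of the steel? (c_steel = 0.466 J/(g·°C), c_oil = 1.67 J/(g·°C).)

|Q_steel| = |Q_oil|:
m×0.466×(235 − 65.72) = 889.1×1.67×(65.72 − 37.92)
78.88 m = 41277  ⇒  m ≈ 523.3 g

m ≈ 523 g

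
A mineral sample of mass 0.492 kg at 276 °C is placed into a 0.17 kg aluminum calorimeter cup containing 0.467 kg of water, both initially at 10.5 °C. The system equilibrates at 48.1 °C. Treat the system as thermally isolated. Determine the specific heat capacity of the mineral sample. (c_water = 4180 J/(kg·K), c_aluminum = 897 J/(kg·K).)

c ≈ 706 J/(kg·K)

Let T be the final temperature. ΣQ_i = 0:
0.492·c·(48.1 − 276) + 0.467·4180·(48.1 − 10.5) + 0.17·897·(48.1 − 10.5) = 0
-112.13 c = -79131
c = -79131/-112.13 ≈ 705.7 J/(kg·K)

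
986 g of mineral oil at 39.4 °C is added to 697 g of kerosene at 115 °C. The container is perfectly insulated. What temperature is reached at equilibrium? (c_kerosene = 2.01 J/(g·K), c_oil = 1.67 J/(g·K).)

T_f ≈ 74.2 °C

Net heat exchanged in the isolated system is zero:
697*2.01*(T − 115) + 986*1.67*(T − 39.4) = 0
(1401 + 1646.6) T = 1401*115 + 1646.6*39.4
T = 225988 / 3047.6 = 74.2 °C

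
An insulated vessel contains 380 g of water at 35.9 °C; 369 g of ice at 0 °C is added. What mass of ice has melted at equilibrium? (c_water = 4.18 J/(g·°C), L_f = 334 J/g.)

Cooling the water to 0 °C releases 380·4.18·35.9 = 57024 J.
Melting all 369 g of ice would need 369·334 = 123246 J.
That's not enough to melt it all — equilibrium is at 0 °C with ice remaining.
m_melt = 57024 / L_f = 170.7 g.

m_melted ≈ 171 g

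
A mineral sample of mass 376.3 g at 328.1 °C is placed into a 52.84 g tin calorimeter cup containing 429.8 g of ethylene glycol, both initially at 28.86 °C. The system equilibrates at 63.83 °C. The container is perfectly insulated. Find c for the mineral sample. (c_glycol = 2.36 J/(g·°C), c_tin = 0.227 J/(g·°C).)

Taking heat into each body as positive, Σ m c ΔT = 0:
376.3·c·(63.83 − 328.1) + 429.8·2.36·(63.83 − 28.86) + 52.84·0.227·(63.83 − 28.86) = 0
-99445 c = -35891
c = -35891/-99445 ≈ 0.3609 J/(g·°C)

c ≈ 0.361 J/(g·°C)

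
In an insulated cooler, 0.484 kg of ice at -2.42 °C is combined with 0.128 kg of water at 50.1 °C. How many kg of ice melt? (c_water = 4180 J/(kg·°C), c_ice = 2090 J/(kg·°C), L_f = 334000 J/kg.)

m_melted ≈ 0.0729 kg

Cooling the water to 0 °C releases 0.128·4180·50.1 = 26806 J.
Of that, 0.484·2090·2.42 = 2448 J goes to bring the ice to 0 °C, leaving 24358 J.
To melt every bit of ice: 0.484·334000 = 161656 J.
Since 24358 < 161656 J, not all the ice melts; equilibrium is at 0 °C.
m_melted·334000 = 24358  ⇒  m_melted ≈ 0.07293 kg.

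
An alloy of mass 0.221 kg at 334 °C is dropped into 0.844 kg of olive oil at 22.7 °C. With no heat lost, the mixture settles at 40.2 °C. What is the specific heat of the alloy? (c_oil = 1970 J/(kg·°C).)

c ≈ 448 J/(kg·°C)

Energy conservation, ΣQ = 0:
0.221·c·(40.2 − 334) + 0.844·1970·(40.2 − 22.7) = 0
-64.93 c = -29097
c = -29097/-64.93 ≈ 448.1 J/(kg·°C)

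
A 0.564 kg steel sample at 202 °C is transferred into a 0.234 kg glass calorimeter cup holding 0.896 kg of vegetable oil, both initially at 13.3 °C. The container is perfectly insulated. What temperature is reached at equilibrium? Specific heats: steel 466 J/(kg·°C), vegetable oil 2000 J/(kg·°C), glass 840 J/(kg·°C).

Conservation of energy gives ΣQ = 0:
0.564×466×(T − 202) + 0.896×2000×(T − 13.3) + 0.234×840×(T − 13.3) = 0
(262.82 + 1792 + 196.56) T = 262.82×202 + 1792×13.3 + 196.56×13.3
T = 79538 / 2251.4 = 35.3 °C

T_f ≈ 35.3 °C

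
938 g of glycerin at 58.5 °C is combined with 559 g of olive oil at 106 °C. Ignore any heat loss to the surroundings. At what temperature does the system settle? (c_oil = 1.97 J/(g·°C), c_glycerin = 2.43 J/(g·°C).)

T_f ≈ 74.0 °C

|Q_oil| = |Q_glycerin|:
559·1.97·(106 − T) = 938·2.43·(T − 58.5)
1101.2(106 − T) = 2279.3(T − 58.5)
3380.6 T = 250072  ⇒  T ≈ 73.97 °C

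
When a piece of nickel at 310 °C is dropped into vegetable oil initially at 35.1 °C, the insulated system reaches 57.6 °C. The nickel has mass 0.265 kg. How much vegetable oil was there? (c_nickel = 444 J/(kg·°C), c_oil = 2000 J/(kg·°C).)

m ≈ 0.66 kg

|Q_nickel| = |Q_oil|:
0.265×444×(310 − 57.6) = m×2000×(57.6 − 35.1)
45000 m = 29697  ⇒  m ≈ 0.6599 kg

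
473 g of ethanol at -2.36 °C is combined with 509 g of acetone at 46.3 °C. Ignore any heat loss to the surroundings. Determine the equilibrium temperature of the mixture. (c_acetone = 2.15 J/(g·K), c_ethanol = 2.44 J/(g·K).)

T_f ≈ 21.3 °C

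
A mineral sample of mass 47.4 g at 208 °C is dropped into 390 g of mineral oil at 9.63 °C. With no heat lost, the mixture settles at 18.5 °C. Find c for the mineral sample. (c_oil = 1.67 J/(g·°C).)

m_s c (T_s − T_f) = m_oil c_oil (T_f − T_0):
47.4×c×(208 − 18.5) = 390×1.67×(18.5 − 9.63)
8982.3 c = 5777  ⇒  c ≈ 0.6432 J/(g·°C)

c ≈ 0.643 J/(g·°C)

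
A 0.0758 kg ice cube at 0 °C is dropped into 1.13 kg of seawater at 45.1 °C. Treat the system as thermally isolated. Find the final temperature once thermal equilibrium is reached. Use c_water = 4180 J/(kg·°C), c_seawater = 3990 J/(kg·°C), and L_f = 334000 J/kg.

T_f ≈ 36.9 °C

Taking heat into each body as positive, Σ m c ΔT = 0:
fusion: m_ice L_f = 0.0758·334000 = 25317; meltwater 0→T: 0.0758·4180·T = 316.84 T; seawater: 4508.7(T − 45.1)
4825.5 T = 203342 − 25317 = 178025
T ≈ 36.89 °C — above 0 °C, consistent with complete melting.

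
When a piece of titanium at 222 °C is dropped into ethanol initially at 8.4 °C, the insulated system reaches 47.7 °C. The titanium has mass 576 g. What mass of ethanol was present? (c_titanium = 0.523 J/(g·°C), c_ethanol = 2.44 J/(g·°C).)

Heat lost by the titanium = heat gained by the ethanol:
576·0.523·(222 − 47.7) = m·2.44·(47.7 − 8.4)
95.89 m = 52508  ⇒  m ≈ 547.6 g

m ≈ 548 g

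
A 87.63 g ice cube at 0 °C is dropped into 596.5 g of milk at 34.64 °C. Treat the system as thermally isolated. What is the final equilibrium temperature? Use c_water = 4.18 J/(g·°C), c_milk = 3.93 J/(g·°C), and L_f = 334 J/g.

Conservation of energy gives ΣQ = 0:
latent heat to melt: 87.63·334 = 29268
  meltwater 0→T: 87.63·4.18·T = 366.29 T
  milk: 2344.2(T − 34.64)
2710.5 T = 81205 − 29268 = 51936
T ≈ 19.16 °C (positive, so assuming full melt was valid).

T_f ≈ 19.2 °C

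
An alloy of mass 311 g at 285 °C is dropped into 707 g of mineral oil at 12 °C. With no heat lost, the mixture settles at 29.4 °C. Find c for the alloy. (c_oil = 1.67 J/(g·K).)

c ≈ 0.258 J/(g·K)

Taking heat into each body as positive, Σ m c ΔT = 0:
311×c×(29.4 − 285) + 707×1.67×(29.4 − 12) = 0
-79492 c = -20544
c = -20544/-79492 ≈ 0.2584 J/(g·K)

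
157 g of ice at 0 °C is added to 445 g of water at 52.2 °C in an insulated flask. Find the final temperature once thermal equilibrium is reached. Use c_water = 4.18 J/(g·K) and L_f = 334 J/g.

Heat gained plus heat lost sum to zero:
latent heat to melt: 157×334 = 52438
  meltwater 0→T: 157×4.18×T = 656.26 T
  water cools: 445×4.18×(T − 52.2) = 1860.1(T − 52.2)
2516.4 T = 97097 − 52438 = 44659
T ≈ 17.75 °C. Since T > 0 °C, the all-ice-melts assumption holds.

T_f ≈ 17.7 °C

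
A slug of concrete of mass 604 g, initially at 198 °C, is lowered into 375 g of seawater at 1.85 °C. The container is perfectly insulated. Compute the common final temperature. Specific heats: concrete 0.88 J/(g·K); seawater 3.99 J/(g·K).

Set heat shed by the hot body equal to heat absorbed by the cold body:
604·0.88·(198 − T) = 375·3.99·(T − 1.85)
531.52(198 − T) = 1496.2(T − 1.85)
2027.8 T = 108009  ⇒  T ≈ 53.26 °C

T_f ≈ 53.3 °C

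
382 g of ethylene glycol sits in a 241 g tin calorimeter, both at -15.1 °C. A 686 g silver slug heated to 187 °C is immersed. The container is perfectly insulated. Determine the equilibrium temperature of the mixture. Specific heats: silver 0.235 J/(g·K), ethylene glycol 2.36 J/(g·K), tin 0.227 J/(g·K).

Let T be the final temperature. ΣQ_i = 0:
686·0.235·(T − 187) + 382·2.36·(T − (-15.1)) + 241·0.227·(T − (-15.1)) = 0
161.21(T − 187) + 901.52(T − (-15.1)) + 54.71(T − (-15.1)) = 0
(161.21 + 901.52 + 54.71) T = 161.21·187 + 901.52·(-15.1) + 54.71·(-15.1)
T = 15707 / 1117.4 = 14.1 °C

T_f ≈ 14.1 °C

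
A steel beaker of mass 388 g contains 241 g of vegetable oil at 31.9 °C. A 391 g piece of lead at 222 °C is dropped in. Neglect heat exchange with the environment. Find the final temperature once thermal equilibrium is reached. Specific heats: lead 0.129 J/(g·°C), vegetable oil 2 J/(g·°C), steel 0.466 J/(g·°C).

T_f is the heat-capacity-weighted average of the initial temperatures:
T_f = (50.44·222 + 482·31.9 + 180.81·31.9) / (50.44 + 482 + 180.81)
    = 32341 / 713.25 ≈ 45.34 °C

T_f ≈ 45.3 °C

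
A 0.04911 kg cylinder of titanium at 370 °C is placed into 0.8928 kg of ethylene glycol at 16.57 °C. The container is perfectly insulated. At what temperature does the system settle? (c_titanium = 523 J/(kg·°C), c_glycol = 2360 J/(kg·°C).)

T_f ≈ 20.8 °C

With ΣQ=0 the equilibrium temperature is the m·c-weighted mean:
T_f = (25.68·370 + 2107·16.57) / (25.68 + 2107)
    = 44416 / 2132.7 ≈ 20.83 °C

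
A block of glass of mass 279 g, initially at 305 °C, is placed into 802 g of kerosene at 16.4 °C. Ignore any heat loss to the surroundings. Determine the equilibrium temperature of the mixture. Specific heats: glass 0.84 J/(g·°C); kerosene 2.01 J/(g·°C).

Set heat shed by the hot body equal to heat absorbed by the cold body:
279·0.84·(305 − T) = 802·2.01·(T − 16.4)
234.36(305 − T) = 1612(T − 16.4)
1846.4 T = 97917  ⇒  T ≈ 53.03 °C

T_f ≈ 53.0 °C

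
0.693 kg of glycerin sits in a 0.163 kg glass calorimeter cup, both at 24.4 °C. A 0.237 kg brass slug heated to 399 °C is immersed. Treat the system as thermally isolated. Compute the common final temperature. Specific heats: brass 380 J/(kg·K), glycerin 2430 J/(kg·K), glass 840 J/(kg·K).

T_f ≈ 42.1 °C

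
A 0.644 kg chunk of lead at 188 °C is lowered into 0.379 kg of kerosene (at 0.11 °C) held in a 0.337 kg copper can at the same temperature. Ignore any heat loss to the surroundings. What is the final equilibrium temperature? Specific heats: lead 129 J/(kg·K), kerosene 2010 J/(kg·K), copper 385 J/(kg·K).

T_f ≈ 16.1 °C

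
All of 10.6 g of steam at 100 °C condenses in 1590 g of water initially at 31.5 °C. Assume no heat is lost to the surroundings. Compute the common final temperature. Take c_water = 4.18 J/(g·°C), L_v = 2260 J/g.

Heat gained plus heat lost sum to zero:
latent heat released on condensation: 10.6·2260 = 23956; condensate cools 100→T: 10.6·4.18·(T − 100) = 44.31(T − 100); original water: 6646.2(T − 31.5)
6690.5 T = 23956 + 4430.8 + 209355 = 237742
T ≈ 35.53 °C, under the boiling point, so the assumption holds.

T_f ≈ 35.5 °C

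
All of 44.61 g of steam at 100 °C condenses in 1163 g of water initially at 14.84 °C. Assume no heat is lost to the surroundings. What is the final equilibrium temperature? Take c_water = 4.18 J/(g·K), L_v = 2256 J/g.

Sum of m c ΔT and latent-heat terms is zero:
latent heat released on condensation: 44.61×2256 = 100640; condensed water 100 °C→T: 186.47(T − 100); original water: 4861.3(T − 14.84)
5047.8 T = 100640 + 18647 + 72142 = 191429
T ≈ 37.92 °C — below 100 °C, confirming all the steam condensed.

T_f ≈ 37.9 °C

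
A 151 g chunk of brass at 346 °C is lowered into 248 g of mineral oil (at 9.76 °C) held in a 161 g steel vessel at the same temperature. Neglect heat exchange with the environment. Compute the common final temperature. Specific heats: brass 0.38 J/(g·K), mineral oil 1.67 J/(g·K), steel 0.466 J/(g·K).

T_f ≈ 45.1 °C

Setting the total heat transfer to zero:
151×0.38×(T − 346) + 248×1.67×(T − 9.76) + 161×0.466×(T − 9.76) = 0
57.38(T − 346) + 414.16(T − 9.76) + 75.03(T − 9.76) = 0
546.57 T = 24628
T = 24628/546.57 ≈ 45.06 °C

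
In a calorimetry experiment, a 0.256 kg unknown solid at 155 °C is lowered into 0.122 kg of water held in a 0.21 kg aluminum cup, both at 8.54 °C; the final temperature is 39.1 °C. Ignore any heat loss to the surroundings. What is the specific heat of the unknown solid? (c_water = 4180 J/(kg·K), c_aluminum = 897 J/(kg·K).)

c ≈ 719 J/(kg·K)

Taking heat into each body as positive, Σ m c ΔT = 0:
0.256×c×(39.1 − 155) + 0.122×4180×(39.1 − 8.54) + 0.21×897×(39.1 − 8.54) = 0
-29.67 c = -21341
c = -21341/-29.67 ≈ 719.3 J/(kg·K)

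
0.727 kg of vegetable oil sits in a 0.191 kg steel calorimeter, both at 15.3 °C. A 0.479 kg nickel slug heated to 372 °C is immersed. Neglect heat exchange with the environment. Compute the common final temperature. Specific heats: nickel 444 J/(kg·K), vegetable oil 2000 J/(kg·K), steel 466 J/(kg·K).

Net heat exchanged in the isolated system is zero:
0.479×444×(T − 372) + 0.727×2000×(T − 15.3) + 0.191×466×(T − 15.3) = 0
(212.68 + 1454 + 89.01) T = 212.68×372 + 1454×15.3 + 89.01×15.3
T ≈ 58.51 °C

T_f ≈ 58.5 °C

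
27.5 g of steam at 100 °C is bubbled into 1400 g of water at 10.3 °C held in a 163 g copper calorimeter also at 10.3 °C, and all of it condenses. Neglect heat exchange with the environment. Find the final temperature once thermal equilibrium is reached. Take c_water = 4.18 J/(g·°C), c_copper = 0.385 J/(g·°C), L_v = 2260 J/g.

T_f ≈ 22.3 °C

Net heat exchanged in the isolated system is zero:
steam→water at 100 °C releases m L_v = 27.5·2260 = 62150
  condensed water 100 °C→T: 114.95(T − 100)
  water warms: 1400·4.18·(T − 10.3) = 5852(T − 10.3)
  copper cup: 163·0.385·(T − 10.3) = 62.76(T − 10.3)
6029.7 T = 62150 + 11495 + 60922 = 134567
T ≈ 22.32 °C — below 100 °C, confirming all the steam condensed.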